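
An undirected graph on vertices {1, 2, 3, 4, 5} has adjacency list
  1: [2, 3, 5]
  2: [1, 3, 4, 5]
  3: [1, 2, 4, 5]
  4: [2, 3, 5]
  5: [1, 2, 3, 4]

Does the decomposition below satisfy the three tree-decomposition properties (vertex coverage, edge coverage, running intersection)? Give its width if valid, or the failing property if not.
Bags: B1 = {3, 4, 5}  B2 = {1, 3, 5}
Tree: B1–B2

No — vertex 2 appears in no bag.

A tree decomposition must satisfy three properties: every vertex lies in some bag; for every edge, both endpoints lie together in some bag; and for every vertex, the bags containing it form a connected subtree. Here vertex 2 appears in no bag, so the decomposition is invalid.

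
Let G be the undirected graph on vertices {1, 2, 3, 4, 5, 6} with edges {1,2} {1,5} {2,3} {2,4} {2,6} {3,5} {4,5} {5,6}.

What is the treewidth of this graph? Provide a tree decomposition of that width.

Treewidth 2.
Bags: B1 = {2, 3, 5}  B2 = {2, 4, 5}  B3 = {1, 2, 5}  B4 = {2, 5, 6}
Tree: B1–B2, B2–B3, B3–B4

Each bag holds 3 vertices, so the decomposition has width 2, which upper-bounds the treewidth. Since 3–2–4–5–3 is a cycle in G, G is not acyclic. Forests are exactly the graphs of treewidth ≤ 1, so tw(G) ≥ 2. Combining the bounds, tw(G) = 2.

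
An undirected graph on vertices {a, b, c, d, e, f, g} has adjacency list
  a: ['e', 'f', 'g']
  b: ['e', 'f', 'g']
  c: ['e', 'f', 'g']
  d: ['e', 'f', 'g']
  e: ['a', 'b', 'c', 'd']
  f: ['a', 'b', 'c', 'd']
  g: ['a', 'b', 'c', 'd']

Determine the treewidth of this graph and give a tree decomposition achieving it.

Each bag holds 4 vertices, so the decomposition has width 3, which upper-bounds the treewidth. For the lower bound: the 4 vertex sets {c,f}, {d,e}, {g}, {b} are disjoint, each induces a connected subgraph, and every pair is joined by at least one edge of G. Contracting each set to a single vertex therefore yields K_{4} as a minor, and since treewidth is minor-monotone, tw(G) ≥ tw(K_{4}) = 3. Hence tw(G) = 3 exactly.

Treewidth 3.
Bags: B1 = {c, e, f, g}  B2 = {d, e, f, g}  B3 = {b, e, f, g}  B4 = {a, e, f, g}
Tree: B1–B2, B2–B3, B3–B4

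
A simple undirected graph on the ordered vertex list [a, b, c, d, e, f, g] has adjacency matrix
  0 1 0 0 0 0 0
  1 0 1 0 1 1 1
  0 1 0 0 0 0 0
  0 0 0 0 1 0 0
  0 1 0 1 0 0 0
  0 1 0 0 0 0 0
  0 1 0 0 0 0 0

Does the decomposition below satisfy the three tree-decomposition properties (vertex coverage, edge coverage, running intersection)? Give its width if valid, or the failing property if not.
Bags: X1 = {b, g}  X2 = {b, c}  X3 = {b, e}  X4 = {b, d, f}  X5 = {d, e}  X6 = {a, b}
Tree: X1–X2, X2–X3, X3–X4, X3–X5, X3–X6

No — bags containing vertex d are not connected in the tree.

A tree decomposition must satisfy three properties: every vertex lies in some bag; for every edge, both endpoints lie together in some bag; and for every vertex, the bags containing it form a connected subtree. Here bags containing vertex d are not connected in the tree, so the decomposition is invalid.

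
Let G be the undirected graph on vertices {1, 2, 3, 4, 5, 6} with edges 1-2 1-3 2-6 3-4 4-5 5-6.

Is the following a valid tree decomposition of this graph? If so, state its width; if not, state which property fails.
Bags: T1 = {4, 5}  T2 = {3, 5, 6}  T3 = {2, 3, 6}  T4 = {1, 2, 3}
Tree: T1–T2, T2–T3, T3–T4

A tree decomposition must satisfy three properties: every vertex lies in some bag; for every edge, both endpoints lie together in some bag; and for every vertex, the bags containing it form a connected subtree. Here edge (3,4) lies in no bag, so the decomposition is invalid.

No — edge (3,4) lies in no bag.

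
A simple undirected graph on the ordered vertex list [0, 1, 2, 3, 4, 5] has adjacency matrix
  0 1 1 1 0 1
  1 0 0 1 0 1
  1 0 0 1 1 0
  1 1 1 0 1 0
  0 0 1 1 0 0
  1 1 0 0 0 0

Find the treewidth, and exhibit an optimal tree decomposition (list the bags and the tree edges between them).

Each bag holds 3 vertices, so the decomposition has width 2, which upper-bounds the treewidth. On the other hand G contains the 3-clique {0, 1, 3}. A clique must lie in a single bag of any decomposition, so no decomposition can have width below 2. Therefore the treewidth is 2.

Treewidth 2.
One such decomposition:
Bags: B1 = {0, 2, 3}  B2 = {0, 1, 3}  B3 = {2, 3, 4}  B4 = {0, 1, 5}
Tree: B1–B2, B1–B3, B2–B4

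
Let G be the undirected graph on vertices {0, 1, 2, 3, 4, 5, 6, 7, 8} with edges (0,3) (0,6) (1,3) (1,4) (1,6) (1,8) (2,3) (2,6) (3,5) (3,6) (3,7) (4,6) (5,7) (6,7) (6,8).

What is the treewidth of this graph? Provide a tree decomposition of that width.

Every bag has size at most 3, so the width is 3 − 1 = 2 and tw(G) ≤ 2. On the other hand G contains the 3-clique {3, 5, 7}. A clique must lie in a single bag of any decomposition, so no decomposition can have width below 2. Therefore the treewidth is 2.

Treewidth 2.
One such decomposition:
Bags: B1 = {3, 6, 7}  B2 = {3, 5, 7}  B3 = {1, 3, 6}  B4 = {0, 3, 6}  B5 = {2, 3, 6}  B6 = {1, 4, 6}  B7 = {1, 6, 8}
Tree: B1–B2, B1–B3, B3–B4, B3–B5, B3–B6, B3–B7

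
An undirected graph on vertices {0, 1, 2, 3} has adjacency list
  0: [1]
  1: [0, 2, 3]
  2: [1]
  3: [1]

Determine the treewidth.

A width-1 tree decomposition is:
Bags: B1 = {0, 1}  B2 = {1, 3}  B3 = {1, 2}
Tree: B1–B2, B2–B3
Each bag holds 2 vertices, so the decomposition has width 1, which upper-bounds the treewidth. Since G has at least one edge (e.g. 0–1), it is not an edgeless graph, so tw(G) ≥ 1. The upper and lower bounds meet at 1, so that is the treewidth.

1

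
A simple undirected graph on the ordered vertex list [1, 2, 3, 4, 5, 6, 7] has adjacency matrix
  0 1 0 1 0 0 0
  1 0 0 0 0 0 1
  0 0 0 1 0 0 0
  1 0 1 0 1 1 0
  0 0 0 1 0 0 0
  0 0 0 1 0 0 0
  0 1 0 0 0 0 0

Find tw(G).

A width-1 tree decomposition is:
Bags: B1 = {4, 5}  B2 = {1, 4}  B3 = {1, 2}  B4 = {4, 6}  B5 = {3, 4}  B6 = {2, 7}
Tree: B1–B2, B2–B3, B1–B4, B4–B5, B3–B6
Every bag has size at most 2, so the width is 2 − 1 = 1 and tw(G) ≤ 1. Since G has at least one edge (e.g. 4–5), it is not an edgeless graph, so tw(G) ≥ 1. Hence tw(G) = 1 exactly.

1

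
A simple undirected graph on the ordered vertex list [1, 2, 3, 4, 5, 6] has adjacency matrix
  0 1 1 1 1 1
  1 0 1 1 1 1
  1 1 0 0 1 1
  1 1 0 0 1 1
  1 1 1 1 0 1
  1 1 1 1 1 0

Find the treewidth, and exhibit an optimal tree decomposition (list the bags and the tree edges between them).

Treewidth 4.
One such decomposition:
Bags: B1 = {1, 2, 4, 5, 6}  B2 = {1, 2, 3, 5, 6}
Tree: B1–B2

Each bag holds 5 vertices, so the decomposition has width 4, which upper-bounds the treewidth. Conversely, {1, 2, 3, 5, 6} is a clique of size 5, and the vertices of any clique must share a bag in every tree decomposition; so some bag has ≥ 5 vertices and tw(G) ≥ 4. Hence tw(G) = 4 exactly.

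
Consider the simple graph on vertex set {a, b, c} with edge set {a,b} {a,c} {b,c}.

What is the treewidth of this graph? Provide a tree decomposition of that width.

A single bag containing all 3 vertices is trivially a valid decomposition of width 2. For the lower bound, the 3 vertices {a, b, c} are pairwise adjacent, and any tree decomposition puts a clique entirely inside one bag — forcing width ≥ 2. Combining the bounds, tw(G) = 2.

Treewidth 2.
One optimal decomposition is:
Bags: B1 = {a, b, c}
Tree: (single bag)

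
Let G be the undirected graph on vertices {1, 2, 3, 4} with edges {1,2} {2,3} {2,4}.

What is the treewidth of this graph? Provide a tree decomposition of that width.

Each bag holds 2 vertices, so the decomposition has width 1, which upper-bounds the treewidth. Since G has at least one edge (e.g. 3–2), it is not an edgeless graph, so tw(G) ≥ 1. The upper and lower bounds meet at 1, so that is the treewidth.

Treewidth 1.
One optimal decomposition is:
Bags: B1 = {2, 3}  B2 = {1, 2}  B3 = {2, 4}
Tree: B1–B2, B2–B3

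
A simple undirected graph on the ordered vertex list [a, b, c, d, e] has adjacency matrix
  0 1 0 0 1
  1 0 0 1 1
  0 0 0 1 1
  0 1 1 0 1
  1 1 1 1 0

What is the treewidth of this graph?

A width-2 tree decomposition is:
Bags: B1 = {c, d, e}  B2 = {b, d, e}  B3 = {a, b, e}
Tree: B1–B2, B2–B3
Each bag holds 3 vertices, so the decomposition has width 2, which upper-bounds the treewidth. Conversely, {c, d, e} is a clique of size 3, and the vertices of any clique must share a bag in every tree decomposition; so some bag has ≥ 3 vertices and tw(G) ≥ 2. The upper and lower bounds meet at 2, so that is the treewidth.

2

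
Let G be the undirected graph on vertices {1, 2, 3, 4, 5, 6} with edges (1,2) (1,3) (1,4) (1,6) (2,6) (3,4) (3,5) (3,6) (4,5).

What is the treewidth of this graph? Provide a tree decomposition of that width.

Each bag holds 3 vertices, so the decomposition has width 2, which upper-bounds the treewidth. On the other hand G contains the 3-clique {1, 2, 6}. A clique must lie in a single bag of any decomposition, so no decomposition can have width below 2. The upper and lower bounds meet at 2, so that is the treewidth.

Treewidth 2.
One such decomposition:
Bags: B1 = {1, 3, 4}  B2 = {3, 4, 5}  B3 = {1, 3, 6}  B4 = {1, 2, 6}
Tree: B1–B2, B1–B3, B3–B4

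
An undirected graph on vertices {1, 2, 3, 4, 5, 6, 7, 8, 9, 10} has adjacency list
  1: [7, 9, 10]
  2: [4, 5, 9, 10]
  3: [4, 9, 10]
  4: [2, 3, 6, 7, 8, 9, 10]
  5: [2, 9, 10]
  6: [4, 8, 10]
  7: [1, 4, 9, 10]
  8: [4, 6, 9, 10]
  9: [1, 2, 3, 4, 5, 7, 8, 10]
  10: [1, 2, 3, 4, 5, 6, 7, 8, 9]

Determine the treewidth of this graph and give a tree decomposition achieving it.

Every bag has size at most 4, so the width is 4 − 1 = 3 and tw(G) ≤ 3. Conversely, {1, 7, 9, 10} is a clique of size 4, and the vertices of any clique must share a bag in every tree decomposition; so some bag has ≥ 4 vertices and tw(G) ≥ 3. Hence tw(G) = 3 exactly.

Treewidth 3.
One such decomposition:
Bags: B1 = {3, 4, 9, 10}  B2 = {4, 7, 9, 10}  B3 = {2, 4, 9, 10}  B4 = {4, 8, 9, 10}  B5 = {4, 6, 8, 10}  B6 = {1, 7, 9, 10}  B7 = {2, 5, 9, 10}
Tree: B1–B2, B1–B3, B1–B4, B4–B5, B2–B6, B3–B7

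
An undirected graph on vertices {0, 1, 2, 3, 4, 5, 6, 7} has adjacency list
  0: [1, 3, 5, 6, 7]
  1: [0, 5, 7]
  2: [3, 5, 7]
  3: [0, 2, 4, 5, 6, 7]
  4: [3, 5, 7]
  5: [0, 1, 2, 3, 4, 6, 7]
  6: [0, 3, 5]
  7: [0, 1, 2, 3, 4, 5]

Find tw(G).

3

A width-3 tree decomposition is:
Bags: B1 = {2, 3, 5, 7}  B2 = {0, 3, 5, 7}  B3 = {0, 1, 5, 7}  B4 = {0, 3, 5, 6}  B5 = {3, 4, 5, 7}
Tree: B1–B2, B2–B3, B2–B4, B1–B5
Every bag has size at most 4, so the width is 4 − 1 = 3 and tw(G) ≤ 3. For the lower bound, the 4 vertices {0, 1, 5, 7} are pairwise adjacent, and any tree decomposition puts a clique entirely inside one bag — forcing width ≥ 3. The upper and lower bounds meet at 3, so that is the treewidth.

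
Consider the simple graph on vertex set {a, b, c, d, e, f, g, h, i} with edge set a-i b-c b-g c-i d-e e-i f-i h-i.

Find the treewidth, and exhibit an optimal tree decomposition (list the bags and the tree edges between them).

Treewidth 1.
One such decomposition:
Bags: B1 = {a, i}  B2 = {c, i}  B3 = {b, c}  B4 = {h, i}  B5 = {e, i}  B6 = {d, e}  B7 = {b, g}  B8 = {f, i}
Tree: B1–B2, B2–B3, B1–B4, B4–B5, B5–B6, B3–B7, B4–B8

The largest bag has 2 vertices, giving width 1; this decomposition certifies tw(G) ≤ 1. G has an edge, so its treewidth is at least 1. Therefore the treewidth is 1.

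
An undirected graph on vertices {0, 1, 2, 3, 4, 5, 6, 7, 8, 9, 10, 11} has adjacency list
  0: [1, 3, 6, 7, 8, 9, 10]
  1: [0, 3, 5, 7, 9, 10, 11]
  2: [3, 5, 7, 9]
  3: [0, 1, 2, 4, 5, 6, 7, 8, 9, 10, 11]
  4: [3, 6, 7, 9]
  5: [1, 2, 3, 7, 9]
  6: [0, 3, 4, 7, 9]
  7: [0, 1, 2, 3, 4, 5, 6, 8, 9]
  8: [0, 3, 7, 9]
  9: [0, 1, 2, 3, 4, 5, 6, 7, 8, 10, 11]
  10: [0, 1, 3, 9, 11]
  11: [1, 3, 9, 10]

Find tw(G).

A width-4 tree decomposition is:
Bags: B1 = {2, 3, 5, 7, 9}  B2 = {1, 3, 5, 7, 9}  B3 = {0, 1, 3, 7, 9}  B4 = {0, 1, 3, 9, 10}  B5 = {0, 3, 6, 7, 9}  B6 = {0, 3, 7, 8, 9}  B7 = {1, 3, 9, 10, 11}  B8 = {3, 4, 6, 7, 9}
Tree: B1–B2, B2–B3, B3–B4, B3–B5, B3–B6, B4–B7, B5–B8
The largest bag has 5 vertices, giving width 4; this decomposition certifies tw(G) ≤ 4. For the lower bound, the 5 vertices {0, 1, 3, 9, 10} are pairwise adjacent, and any tree decomposition puts a clique entirely inside one bag — forcing width ≥ 4. The upper and lower bounds meet at 4, so that is the treewidth.

4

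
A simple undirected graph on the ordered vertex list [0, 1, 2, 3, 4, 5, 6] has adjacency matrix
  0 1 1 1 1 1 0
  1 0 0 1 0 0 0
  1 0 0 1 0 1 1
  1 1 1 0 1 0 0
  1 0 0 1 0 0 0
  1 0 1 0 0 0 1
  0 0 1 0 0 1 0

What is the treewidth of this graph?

2

A width-2 tree decomposition is:
Bags: B1 = {0, 2, 3}  B2 = {0, 3, 4}  B3 = {0, 2, 5}  B4 = {2, 5, 6}  B5 = {0, 1, 3}
Tree: B1–B2, B1–B3, B3–B4, B2–B5
Every bag has size at most 3, so the width is 3 − 1 = 2 and tw(G) ≤ 2. For the lower bound, the 3 vertices {0, 1, 3} are pairwise adjacent, and any tree decomposition puts a clique entirely inside one bag — forcing width ≥ 2. Therefore the treewidth is 2.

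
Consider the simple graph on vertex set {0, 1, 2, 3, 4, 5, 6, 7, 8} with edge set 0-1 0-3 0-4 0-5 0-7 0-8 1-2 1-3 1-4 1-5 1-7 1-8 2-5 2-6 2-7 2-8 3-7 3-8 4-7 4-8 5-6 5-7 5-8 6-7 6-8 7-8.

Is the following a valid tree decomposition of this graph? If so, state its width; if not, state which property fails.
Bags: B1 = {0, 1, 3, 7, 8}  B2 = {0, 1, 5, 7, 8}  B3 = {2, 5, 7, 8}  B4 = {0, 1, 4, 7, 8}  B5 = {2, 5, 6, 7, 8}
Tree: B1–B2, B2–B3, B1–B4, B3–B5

A tree decomposition must satisfy three properties: every vertex lies in some bag; for every edge, both endpoints lie together in some bag; and for every vertex, the bags containing it form a connected subtree. Here edge (1,2) lies in no bag, so the decomposition is invalid.

No — edge (1,2) lies in no bag.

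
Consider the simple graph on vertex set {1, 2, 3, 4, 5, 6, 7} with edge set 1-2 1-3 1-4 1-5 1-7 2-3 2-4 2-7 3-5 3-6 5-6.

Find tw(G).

2

A width-2 tree decomposition is:
Bags: B1 = {1, 3, 5}  B2 = {1, 2, 3}  B3 = {1, 2, 4}  B4 = {3, 5, 6}  B5 = {1, 2, 7}
Tree: B1–B2, B2–B3, B1–B4, B3–B5
Every bag has size at most 3, so the width is 3 − 1 = 2 and tw(G) ≤ 2. On the other hand G contains the 3-clique {1, 2, 3}. A clique must lie in a single bag of any decomposition, so no decomposition can have width below 2. Hence tw(G) = 2 exactly.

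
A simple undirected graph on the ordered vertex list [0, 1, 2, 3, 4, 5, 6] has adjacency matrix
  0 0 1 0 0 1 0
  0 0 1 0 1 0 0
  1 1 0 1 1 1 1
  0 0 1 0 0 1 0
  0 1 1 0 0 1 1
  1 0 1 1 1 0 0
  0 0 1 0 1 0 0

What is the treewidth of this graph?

A width-2 tree decomposition is:
Bags: B1 = {0, 2, 5}  B2 = {2, 4, 5}  B3 = {2, 3, 5}  B4 = {1, 2, 4}  B5 = {2, 4, 6}
Tree: B1–B2, B2–B3, B2–B4, B2–B5
Every bag has size at most 3, so the width is 3 − 1 = 2 and tw(G) ≤ 2. On the other hand G contains the 3-clique {0, 2, 5}. A clique must lie in a single bag of any decomposition, so no decomposition can have width below 2. Combining the bounds, tw(G) = 2.

2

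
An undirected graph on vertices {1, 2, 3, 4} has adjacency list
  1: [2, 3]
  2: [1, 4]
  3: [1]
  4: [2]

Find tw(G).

1

A width-1 tree decomposition is:
Bags: B1 = {1, 3}  B2 = {1, 2}  B3 = {2, 4}
Tree: B1–B2, B2–B3
The largest bag has 2 vertices, giving width 1; this decomposition certifies tw(G) ≤ 1. Since G has at least one edge (e.g. 3–1), it is not an edgeless graph, so tw(G) ≥ 1. Hence tw(G) = 1 exactly.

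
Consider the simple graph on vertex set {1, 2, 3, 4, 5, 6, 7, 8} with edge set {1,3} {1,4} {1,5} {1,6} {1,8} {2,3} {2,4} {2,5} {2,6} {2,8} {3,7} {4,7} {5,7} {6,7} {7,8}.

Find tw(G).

3

A width-3 tree decomposition is:
Bags: B1 = {1, 2, 7, 8}  B2 = {1, 2, 4, 7}  B3 = {1, 2, 3, 7}  B4 = {1, 2, 6, 7}  B5 = {1, 2, 5, 7}
Tree: B1–B2, B2–B3, B3–B4, B4–B5
The largest bag has 4 vertices, giving width 3; this decomposition certifies tw(G) ≤ 3. For the lower bound: the 4 vertex sets {2,8}, {4,7}, {1}, {3} are disjoint, each induces a connected subgraph, and every pair is joined by at least one edge of G. Contracting each set to a single vertex therefore yields K_{4} as a minor, and since treewidth is minor-monotone, tw(G) ≥ tw(K_{4}) = 3. The upper and lower bounds meet at 3, so that is the treewidth.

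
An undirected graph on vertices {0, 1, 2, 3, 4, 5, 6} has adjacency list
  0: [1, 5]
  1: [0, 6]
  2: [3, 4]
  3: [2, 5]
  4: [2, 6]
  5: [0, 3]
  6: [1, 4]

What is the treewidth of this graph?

2

A width-2 tree decomposition is:
Bags: B1 = {2, 3, 5}  B2 = {0, 2, 5}  B3 = {0, 1, 2}  B4 = {1, 2, 6}  B5 = {2, 4, 6}
Tree: B1–B2, B2–B3, B3–B4, B4–B5
Every bag has size at most 3, so the width is 3 − 1 = 2 and tw(G) ≤ 2. Since 2–3–5–0–1–6–4–2 is a cycle in G, G is not acyclic. Forests are exactly the graphs of treewidth ≤ 1, so tw(G) ≥ 2. Combining the bounds, tw(G) = 2.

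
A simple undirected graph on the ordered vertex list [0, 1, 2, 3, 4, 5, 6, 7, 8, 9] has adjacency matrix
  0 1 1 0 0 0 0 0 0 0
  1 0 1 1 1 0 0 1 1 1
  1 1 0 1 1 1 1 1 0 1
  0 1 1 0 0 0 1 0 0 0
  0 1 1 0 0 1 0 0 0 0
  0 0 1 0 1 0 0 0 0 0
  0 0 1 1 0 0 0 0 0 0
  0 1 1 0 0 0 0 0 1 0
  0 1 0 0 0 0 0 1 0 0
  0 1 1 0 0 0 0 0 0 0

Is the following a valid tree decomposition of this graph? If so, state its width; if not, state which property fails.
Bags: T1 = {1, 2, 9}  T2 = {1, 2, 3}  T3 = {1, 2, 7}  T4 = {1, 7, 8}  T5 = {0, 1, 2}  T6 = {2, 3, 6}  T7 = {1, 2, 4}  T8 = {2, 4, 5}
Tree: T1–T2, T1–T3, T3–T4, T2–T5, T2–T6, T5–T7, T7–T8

Yes; width 2.

Every vertex of G appears in some bag (union = {0, 1, 2, 3, 4, 5, 6, 7, 8, 9}); every edge is covered by a bag; and for each vertex v the set of bags containing v is connected in the bag tree. The decomposition is therefore valid. The largest bag has 3 vertices, so the width is 2.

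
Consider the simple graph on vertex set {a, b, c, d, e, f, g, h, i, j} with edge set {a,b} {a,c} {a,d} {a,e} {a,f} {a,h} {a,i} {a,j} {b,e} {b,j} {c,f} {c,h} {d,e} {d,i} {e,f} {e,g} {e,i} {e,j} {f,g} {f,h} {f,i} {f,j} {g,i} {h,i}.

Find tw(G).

A width-3 tree decomposition is:
Bags: B1 = {a, e, f, i}  B2 = {e, f, g, i}  B3 = {a, f, h, i}  B4 = {a, e, f, j}  B5 = {a, c, f, h}  B6 = {a, b, e, j}  B7 = {a, d, e, i}
Tree: B1–B2, B1–B3, B1–B4, B3–B5, B4–B6, B1–B7
The largest bag has 4 vertices, giving width 3; this decomposition certifies tw(G) ≤ 3. Conversely, {e, f, g, i} is a clique of size 4, and the vertices of any clique must share a bag in every tree decomposition; so some bag has ≥ 4 vertices and tw(G) ≥ 3. Combining the bounds, tw(G) = 3.

3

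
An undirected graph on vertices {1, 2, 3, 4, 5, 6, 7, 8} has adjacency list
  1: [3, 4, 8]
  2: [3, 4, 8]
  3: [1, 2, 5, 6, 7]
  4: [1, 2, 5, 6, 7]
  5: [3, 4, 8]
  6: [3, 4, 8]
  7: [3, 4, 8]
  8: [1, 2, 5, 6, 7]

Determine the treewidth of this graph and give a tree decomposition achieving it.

Treewidth 3.
One optimal decomposition is:
Bags: B1 = {3, 4, 5, 8}  B2 = {1, 3, 4, 8}  B3 = {2, 3, 4, 8}  B4 = {3, 4, 7, 8}  B5 = {3, 4, 6, 8}
Tree: B1–B2, B2–B3, B3–B4, B4–B5

The largest bag has 4 vertices, giving width 3; this decomposition certifies tw(G) ≤ 3. For the lower bound: the 4 vertex sets {5,8}, {1,4}, {3}, {2} are disjoint, each induces a connected subgraph, and every pair is joined by at least one edge of G. Contracting each set to a single vertex therefore yields K_{4} as a minor, and since treewidth is minor-monotone, tw(G) ≥ tw(K_{4}) = 3. Hence tw(G) = 3 exactly.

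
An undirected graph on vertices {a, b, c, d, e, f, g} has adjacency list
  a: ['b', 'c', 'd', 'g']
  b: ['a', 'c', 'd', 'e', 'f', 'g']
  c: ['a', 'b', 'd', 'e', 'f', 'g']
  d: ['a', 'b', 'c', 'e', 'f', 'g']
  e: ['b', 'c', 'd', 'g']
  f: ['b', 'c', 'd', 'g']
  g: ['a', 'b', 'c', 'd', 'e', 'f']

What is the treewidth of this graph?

4

A width-4 tree decomposition is:
Bags: B1 = {a, b, c, d, g}  B2 = {b, c, d, f, g}  B3 = {b, c, d, e, g}
Tree: B1–B2, B1–B3
The largest bag has 5 vertices, giving width 4; this decomposition certifies tw(G) ≤ 4. Conversely, {b, c, d, e, g} is a clique of size 5, and the vertices of any clique must share a bag in every tree decomposition; so some bag has ≥ 5 vertices and tw(G) ≥ 4. Therefore the treewidth is 4.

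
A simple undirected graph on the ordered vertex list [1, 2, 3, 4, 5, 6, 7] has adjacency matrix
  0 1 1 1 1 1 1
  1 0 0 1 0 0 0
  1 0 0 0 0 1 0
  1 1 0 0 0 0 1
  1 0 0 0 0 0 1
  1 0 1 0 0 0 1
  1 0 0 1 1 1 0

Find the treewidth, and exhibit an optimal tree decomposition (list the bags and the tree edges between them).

Treewidth 2.
Bags: B1 = {1, 5, 7}  B2 = {1, 6, 7}  B3 = {1, 3, 6}  B4 = {1, 4, 7}  B5 = {1, 2, 4}
Tree: B1–B2, B2–B3, B2–B4, B4–B5

Each bag holds 3 vertices, so the decomposition has width 2, which upper-bounds the treewidth. On the other hand G contains the 3-clique {1, 2, 4}. A clique must lie in a single bag of any decomposition, so no decomposition can have width below 2. Combining the bounds, tw(G) = 2.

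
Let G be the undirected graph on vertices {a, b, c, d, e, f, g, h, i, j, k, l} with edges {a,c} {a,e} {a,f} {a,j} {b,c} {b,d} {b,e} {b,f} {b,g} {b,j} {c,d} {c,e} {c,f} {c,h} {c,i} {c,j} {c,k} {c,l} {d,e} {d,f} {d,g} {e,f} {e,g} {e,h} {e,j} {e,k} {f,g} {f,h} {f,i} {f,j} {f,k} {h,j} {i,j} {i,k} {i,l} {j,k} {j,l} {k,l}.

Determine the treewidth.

A width-4 tree decomposition is:
Bags: B1 = {c, e, f, j, k}  B2 = {c, f, i, j, k}  B3 = {c, e, f, h, j}  B4 = {c, i, j, k, l}  B5 = {b, c, e, f, j}  B6 = {b, c, d, e, f}  B7 = {b, d, e, f, g}  B8 = {a, c, e, f, j}
Tree: B1–B2, B1–B3, B2–B4, B1–B5, B5–B6, B6–B7, B5–B8
Each bag holds 5 vertices, so the decomposition has width 4, which upper-bounds the treewidth. For the lower bound, the 5 vertices {b, d, e, f, g} are pairwise adjacent, and any tree decomposition puts a clique entirely inside one bag — forcing width ≥ 4. The upper and lower bounds meet at 4, so that is the treewidth.

4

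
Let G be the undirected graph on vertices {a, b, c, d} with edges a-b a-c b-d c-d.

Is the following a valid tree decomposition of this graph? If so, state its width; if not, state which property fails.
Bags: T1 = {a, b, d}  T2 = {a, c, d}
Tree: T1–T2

Yes; width 2.

Vertex coverage: the bags together contain {a, b, c, d}, the full vertex set. Edge coverage: each edge of G has both endpoints in at least one bag. Running intersection: for every vertex, the bags containing it form a connected subtree. All three properties hold, so this is a valid tree decomposition of width max|bag| − 1 = 2, and hence tw(G) ≤ 2.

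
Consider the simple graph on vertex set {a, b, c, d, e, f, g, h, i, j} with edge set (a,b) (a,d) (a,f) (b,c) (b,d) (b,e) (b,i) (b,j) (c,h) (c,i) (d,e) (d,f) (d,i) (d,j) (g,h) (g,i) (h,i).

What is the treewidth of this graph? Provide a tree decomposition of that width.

Treewidth 2.
One optimal decomposition is:
Bags: B1 = {b, c, i}  B2 = {c, h, i}  B3 = {b, d, i}  B4 = {g, h, i}  B5 = {b, d, e}  B6 = {b, d, j}  B7 = {a, b, d}  B8 = {a, d, f}
Tree: B1–B2, B1–B3, B2–B4, B3–B5, B3–B6, B3–B7, B7–B8

Every bag has size at most 3, so the width is 3 − 1 = 2 and tw(G) ≤ 2. On the other hand G contains the 3-clique {a, d, f}. A clique must lie in a single bag of any decomposition, so no decomposition can have width below 2. Combining the bounds, tw(G) = 2.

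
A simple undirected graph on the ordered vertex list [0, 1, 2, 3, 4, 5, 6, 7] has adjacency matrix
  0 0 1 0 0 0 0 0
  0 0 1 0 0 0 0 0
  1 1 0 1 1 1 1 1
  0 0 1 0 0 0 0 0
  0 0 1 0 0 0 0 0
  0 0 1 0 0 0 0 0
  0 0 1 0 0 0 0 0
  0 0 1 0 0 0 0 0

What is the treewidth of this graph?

1

A width-1 tree decomposition is:
Bags: B1 = {2, 4}  B2 = {2, 7}  B3 = {2, 5}  B4 = {0, 2}  B5 = {2, 6}  B6 = {1, 2}  B7 = {2, 3}
Tree: B1–B2, B1–B3, B1–B4, B2–B5, B1–B6, B3–B7
Each bag holds 2 vertices, so the decomposition has width 1, which upper-bounds the treewidth. Any graph with an edge has treewidth ≥ 1, and G has the edge 2–4. Therefore the treewidth is 1.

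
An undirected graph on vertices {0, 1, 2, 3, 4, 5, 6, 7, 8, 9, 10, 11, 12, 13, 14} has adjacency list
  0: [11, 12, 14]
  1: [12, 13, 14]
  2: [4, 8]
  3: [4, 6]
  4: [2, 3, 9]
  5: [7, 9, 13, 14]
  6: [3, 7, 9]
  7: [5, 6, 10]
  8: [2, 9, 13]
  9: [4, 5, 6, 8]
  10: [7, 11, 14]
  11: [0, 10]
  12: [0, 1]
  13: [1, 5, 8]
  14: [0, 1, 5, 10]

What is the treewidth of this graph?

3

A width-3 tree decomposition is:
Bags: B1 = {2, 3, 4, 8}  B2 = {3, 4, 8, 9}  B3 = {3, 6, 8, 9}  B4 = {6, 8, 9, 13}  B5 = {5, 6, 9, 13}  B6 = {5, 6, 7, 13}  B7 = {1, 5, 7, 13}  B8 = {1, 5, 7, 14}  B9 = {1, 7, 10, 14}  B10 = {1, 10, 12, 14}  B11 = {0, 10, 12, 14}  B12 = {0, 10, 11, 12}
Tree: B1–B2, B2–B3, B3–B4, B4–B5, B5–B6, B6–B7, B7–B8, B8–B9, B9–B10, B10–B11, B11–B12
Each bag holds 4 vertices, so the decomposition has width 3, which upper-bounds the treewidth. For the lower bound: the 4 vertex sets {2,3,4}, {8}, {9}, {5,6,7,13} are disjoint, each induces a connected subgraph, and every pair is joined by at least one edge of G. Contracting each set to a single vertex therefore yields K_{4} as a minor, and since treewidth is minor-monotone, tw(G) ≥ tw(K_{4}) = 3. Combining the bounds, tw(G) = 3.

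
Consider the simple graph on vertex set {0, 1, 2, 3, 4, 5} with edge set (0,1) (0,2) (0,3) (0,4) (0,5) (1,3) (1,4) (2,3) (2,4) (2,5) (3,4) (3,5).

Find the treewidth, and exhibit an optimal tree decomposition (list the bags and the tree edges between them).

Every bag has size at most 4, so the width is 4 − 1 = 3 and tw(G) ≤ 3. Conversely, {0, 1, 3, 4} is a clique of size 4, and the vertices of any clique must share a bag in every tree decomposition; so some bag has ≥ 4 vertices and tw(G) ≥ 3. Therefore the treewidth is 3.

Treewidth 3.
Bags: B1 = {0, 2, 3, 4}  B2 = {0, 1, 3, 4}  B3 = {0, 2, 3, 5}
Tree: B1–B2, B1–B3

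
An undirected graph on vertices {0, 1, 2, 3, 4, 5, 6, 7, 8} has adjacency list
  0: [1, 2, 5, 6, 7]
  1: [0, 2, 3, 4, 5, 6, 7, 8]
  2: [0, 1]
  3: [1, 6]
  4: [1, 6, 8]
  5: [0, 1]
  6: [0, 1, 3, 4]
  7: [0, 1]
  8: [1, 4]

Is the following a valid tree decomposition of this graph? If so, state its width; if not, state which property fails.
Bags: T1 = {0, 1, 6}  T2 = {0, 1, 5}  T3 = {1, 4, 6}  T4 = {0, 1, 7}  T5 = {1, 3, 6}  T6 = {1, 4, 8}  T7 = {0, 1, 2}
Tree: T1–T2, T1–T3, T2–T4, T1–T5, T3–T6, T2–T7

Vertex coverage: the bags together contain {0, 1, 2, 3, 4, 5, 6, 7, 8}, the full vertex set. Edge coverage: each edge of G has both endpoints in at least one bag. Running intersection: for every vertex, the bags containing it form a connected subtree. All three properties hold, so this is a valid tree decomposition of width max|bag| − 1 = 2, and hence tw(G) ≤ 2.

Yes; width 2.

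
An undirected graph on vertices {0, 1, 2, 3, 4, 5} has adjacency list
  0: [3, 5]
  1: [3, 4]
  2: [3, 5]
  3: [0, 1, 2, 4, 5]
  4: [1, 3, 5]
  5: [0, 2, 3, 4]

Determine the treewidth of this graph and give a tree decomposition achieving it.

Each bag holds 3 vertices, so the decomposition has width 2, which upper-bounds the treewidth. On the other hand G contains the 3-clique {1, 3, 4}. A clique must lie in a single bag of any decomposition, so no decomposition can have width below 2. Combining the bounds, tw(G) = 2.

Treewidth 2.
One optimal decomposition is:
Bags: B1 = {3, 4, 5}  B2 = {0, 3, 5}  B3 = {2, 3, 5}  B4 = {1, 3, 4}
Tree: B1–B2, B1–B3, B1–B4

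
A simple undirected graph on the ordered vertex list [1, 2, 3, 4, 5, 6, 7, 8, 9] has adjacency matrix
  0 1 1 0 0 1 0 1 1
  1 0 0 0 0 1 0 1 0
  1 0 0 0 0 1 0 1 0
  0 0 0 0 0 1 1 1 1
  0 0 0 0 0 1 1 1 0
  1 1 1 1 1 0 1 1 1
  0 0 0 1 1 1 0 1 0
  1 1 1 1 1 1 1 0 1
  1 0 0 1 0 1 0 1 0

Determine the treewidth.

3

A width-3 tree decomposition is:
Bags: B1 = {1, 6, 8, 9}  B2 = {4, 6, 8, 9}  B3 = {1, 2, 6, 8}  B4 = {1, 3, 6, 8}  B5 = {4, 6, 7, 8}  B6 = {5, 6, 7, 8}
Tree: B1–B2, B1–B3, B3–B4, B2–B5, B5–B6
Every bag has size at most 4, so the width is 4 − 1 = 3 and tw(G) ≤ 3. On the other hand G contains the 4-clique {1, 6, 8, 9}. A clique must lie in a single bag of any decomposition, so no decomposition can have width below 3. Hence tw(G) = 3 exactly.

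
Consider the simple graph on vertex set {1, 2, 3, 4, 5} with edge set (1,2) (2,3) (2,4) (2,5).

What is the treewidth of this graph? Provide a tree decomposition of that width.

Treewidth 1.
One optimal decomposition is:
Bags: B1 = {2, 3}  B2 = {2, 5}  B3 = {1, 2}  B4 = {2, 4}
Tree: B1–B2, B2–B3, B1–B4

Every bag has size at most 2, so the width is 2 − 1 = 1 and tw(G) ≤ 1. G has an edge, so its treewidth is at least 1. The upper and lower bounds meet at 1, so that is the treewidth.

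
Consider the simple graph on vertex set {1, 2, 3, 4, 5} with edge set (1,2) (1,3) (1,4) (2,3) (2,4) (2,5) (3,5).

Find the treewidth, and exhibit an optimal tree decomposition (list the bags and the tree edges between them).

Treewidth 2.
One such decomposition:
Bags: B1 = {2, 3, 5}  B2 = {1, 2, 3}  B3 = {1, 2, 4}
Tree: B1–B2, B2–B3

Every bag has size at most 3, so the width is 3 − 1 = 2 and tw(G) ≤ 2. For the lower bound, the 3 vertices {1, 2, 3} are pairwise adjacent, and any tree decomposition puts a clique entirely inside one bag — forcing width ≥ 2. Therefore the treewidth is 2.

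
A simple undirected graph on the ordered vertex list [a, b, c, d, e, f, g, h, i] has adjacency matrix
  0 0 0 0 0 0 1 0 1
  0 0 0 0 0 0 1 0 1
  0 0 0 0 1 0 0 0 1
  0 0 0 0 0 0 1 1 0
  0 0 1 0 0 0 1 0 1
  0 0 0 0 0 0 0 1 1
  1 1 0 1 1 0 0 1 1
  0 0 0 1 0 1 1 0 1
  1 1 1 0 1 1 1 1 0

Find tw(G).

A width-2 tree decomposition is:
Bags: B1 = {g, h, i}  B2 = {a, g, i}  B3 = {d, g, h}  B4 = {f, h, i}  B5 = {e, g, i}  B6 = {c, e, i}  B7 = {b, g, i}
Tree: B1–B2, B1–B3, B1–B4, B1–B5, B5–B6, B2–B7
Each bag holds 3 vertices, so the decomposition has width 2, which upper-bounds the treewidth. On the other hand G contains the 3-clique {d, g, h}. A clique must lie in a single bag of any decomposition, so no decomposition can have width below 2. The upper and lower bounds meet at 2, so that is the treewidth.

2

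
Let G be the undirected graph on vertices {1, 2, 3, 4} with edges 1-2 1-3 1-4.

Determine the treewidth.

1

A width-1 tree decomposition is:
Bags: B1 = {1, 4}  B2 = {1, 2}  B3 = {1, 3}
Tree: B1–B2, B1–B3
Each bag holds 2 vertices, so the decomposition has width 1, which upper-bounds the treewidth. Since G has at least one edge (e.g. 1–4), it is not an edgeless graph, so tw(G) ≥ 1. The upper and lower bounds meet at 1, so that is the treewidth.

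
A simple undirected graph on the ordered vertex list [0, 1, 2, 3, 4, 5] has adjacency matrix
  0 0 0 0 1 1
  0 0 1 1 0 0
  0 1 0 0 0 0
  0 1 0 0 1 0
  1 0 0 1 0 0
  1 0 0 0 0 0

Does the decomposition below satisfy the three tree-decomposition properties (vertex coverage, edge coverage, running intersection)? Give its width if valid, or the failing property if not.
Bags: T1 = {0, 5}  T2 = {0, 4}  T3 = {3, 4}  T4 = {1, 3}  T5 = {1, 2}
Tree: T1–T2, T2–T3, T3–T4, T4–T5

Yes; width 1.

Checking the three conditions: (i) the bags cover all of {0, 1, 2, 3, 4, 5}; (ii) for each edge, some bag contains both endpoints; (iii) the bags containing any fixed vertex form a subtree. All hold, so the decomposition is valid with width 2 − 1 = 1.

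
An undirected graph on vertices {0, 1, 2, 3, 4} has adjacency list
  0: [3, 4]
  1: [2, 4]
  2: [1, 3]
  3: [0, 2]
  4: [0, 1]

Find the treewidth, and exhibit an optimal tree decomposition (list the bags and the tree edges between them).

The largest bag has 3 vertices, giving width 2; this decomposition certifies tw(G) ≤ 2. The edges 2–3–0–4–1–2 form a cycle, so G is not a tree and its treewidth is at least 2. Hence tw(G) = 2 exactly.

Treewidth 2.
One such decomposition:
Bags: B1 = {0, 2, 3}  B2 = {0, 2, 4}  B3 = {1, 2, 4}
Tree: B1–B2, B2–B3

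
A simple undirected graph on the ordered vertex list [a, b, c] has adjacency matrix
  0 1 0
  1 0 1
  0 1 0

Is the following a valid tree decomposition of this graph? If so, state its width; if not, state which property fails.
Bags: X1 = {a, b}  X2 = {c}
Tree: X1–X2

A tree decomposition must satisfy three properties: every vertex lies in some bag; for every edge, both endpoints lie together in some bag; and for every vertex, the bags containing it form a connected subtree. Here edge (b,c) lies in no bag, so the decomposition is invalid.

No — edge (b,c) lies in no bag.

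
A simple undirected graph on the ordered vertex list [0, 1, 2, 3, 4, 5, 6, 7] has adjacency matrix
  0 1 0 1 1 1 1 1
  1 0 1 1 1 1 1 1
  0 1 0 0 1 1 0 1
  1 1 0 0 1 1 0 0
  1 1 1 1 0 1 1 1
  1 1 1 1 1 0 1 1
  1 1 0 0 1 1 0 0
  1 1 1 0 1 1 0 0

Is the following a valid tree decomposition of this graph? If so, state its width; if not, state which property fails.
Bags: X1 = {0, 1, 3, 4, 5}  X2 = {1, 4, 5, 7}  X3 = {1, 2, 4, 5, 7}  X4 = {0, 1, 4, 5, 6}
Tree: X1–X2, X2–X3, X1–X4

A tree decomposition must satisfy three properties: every vertex lies in some bag; for every edge, both endpoints lie together in some bag; and for every vertex, the bags containing it form a connected subtree. Here edge (0,7) lies in no bag, so the decomposition is invalid.

No — edge (0,7) lies in no bag.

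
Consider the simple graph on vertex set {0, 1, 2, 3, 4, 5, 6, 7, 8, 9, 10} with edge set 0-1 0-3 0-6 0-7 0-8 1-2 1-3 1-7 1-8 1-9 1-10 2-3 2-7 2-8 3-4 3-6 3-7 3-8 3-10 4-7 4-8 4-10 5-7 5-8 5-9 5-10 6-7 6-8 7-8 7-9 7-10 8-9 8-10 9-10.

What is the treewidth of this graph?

4

A width-4 tree decomposition is:
Bags: B1 = {1, 2, 3, 7, 8}  B2 = {1, 3, 7, 8, 10}  B3 = {3, 4, 7, 8, 10}  B4 = {1, 7, 8, 9, 10}  B5 = {5, 7, 8, 9, 10}  B6 = {0, 1, 3, 7, 8}  B7 = {0, 3, 6, 7, 8}
Tree: B1–B2, B2–B3, B2–B4, B4–B5, B1–B6, B6–B7
The largest bag has 5 vertices, giving width 4; this decomposition certifies tw(G) ≤ 4. For the lower bound, the 5 vertices {1, 7, 8, 9, 10} are pairwise adjacent, and any tree decomposition puts a clique entirely inside one bag — forcing width ≥ 4. Combining the bounds, tw(G) = 4.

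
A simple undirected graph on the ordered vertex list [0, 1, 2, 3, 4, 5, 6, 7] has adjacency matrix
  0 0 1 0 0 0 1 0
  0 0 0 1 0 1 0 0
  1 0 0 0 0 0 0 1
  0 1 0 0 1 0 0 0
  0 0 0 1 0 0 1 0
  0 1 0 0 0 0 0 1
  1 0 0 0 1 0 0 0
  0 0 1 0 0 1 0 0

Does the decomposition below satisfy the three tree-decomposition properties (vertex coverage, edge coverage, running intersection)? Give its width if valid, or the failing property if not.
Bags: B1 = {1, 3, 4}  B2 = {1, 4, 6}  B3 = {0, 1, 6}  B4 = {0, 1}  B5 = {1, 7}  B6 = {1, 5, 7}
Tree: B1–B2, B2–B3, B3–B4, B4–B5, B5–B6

A tree decomposition must satisfy three properties: every vertex lies in some bag; for every edge, both endpoints lie together in some bag; and for every vertex, the bags containing it form a connected subtree. Here vertex 2 appears in no bag, so the decomposition is invalid.

No — vertex 2 appears in no bag.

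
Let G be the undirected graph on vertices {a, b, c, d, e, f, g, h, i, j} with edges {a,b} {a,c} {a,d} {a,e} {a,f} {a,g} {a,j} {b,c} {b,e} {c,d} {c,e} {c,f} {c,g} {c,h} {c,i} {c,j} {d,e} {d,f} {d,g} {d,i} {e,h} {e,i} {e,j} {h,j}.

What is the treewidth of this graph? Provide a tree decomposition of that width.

Treewidth 3.
One such decomposition:
Bags: B1 = {c, d, e, i}  B2 = {a, c, d, e}  B3 = {a, b, c, e}  B4 = {a, c, e, j}  B5 = {a, c, d, f}  B6 = {a, c, d, g}  B7 = {c, e, h, j}
Tree: B1–B2, B2–B3, B2–B4, B2–B5, B2–B6, B4–B7

The largest bag has 4 vertices, giving width 3; this decomposition certifies tw(G) ≤ 3. For the lower bound, the 4 vertices {c, e, h, j} are pairwise adjacent, and any tree decomposition puts a clique entirely inside one bag — forcing width ≥ 3. The upper and lower bounds meet at 3, so that is the treewidth.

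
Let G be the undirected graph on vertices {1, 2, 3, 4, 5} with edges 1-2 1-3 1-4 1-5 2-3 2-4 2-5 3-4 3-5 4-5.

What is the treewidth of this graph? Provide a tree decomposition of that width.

With just one bag of size 5, the width is 5 − 1 = 4, so tw(G) ≤ 4. On the other hand G contains the 5-clique {1, 2, 3, 4, 5}. A clique must lie in a single bag of any decomposition, so no decomposition can have width below 4. Hence tw(G) = 4 exactly.

Treewidth 4.
One optimal decomposition is:
Bags: B1 = {1, 2, 3, 4, 5}
Tree: (single bag)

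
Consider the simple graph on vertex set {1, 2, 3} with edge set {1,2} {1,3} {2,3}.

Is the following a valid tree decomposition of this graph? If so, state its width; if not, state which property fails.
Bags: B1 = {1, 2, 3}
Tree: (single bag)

Yes; width 2.

Checking the three conditions: (i) the bags cover all of {1, 2, 3}; (ii) for each edge, some bag contains both endpoints; (iii) the bags containing any fixed vertex form a subtree. All hold, so the decomposition is valid with width 3 − 1 = 2.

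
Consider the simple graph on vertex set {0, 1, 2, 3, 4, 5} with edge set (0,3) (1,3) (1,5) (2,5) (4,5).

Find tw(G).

1

A width-1 tree decomposition is:
Bags: B1 = {1, 5}  B2 = {1, 3}  B3 = {4, 5}  B4 = {2, 5}  B5 = {0, 3}
Tree: B1–B2, B1–B3, B1–B4, B2–B5
Every bag has size at most 2, so the width is 2 − 1 = 1 and tw(G) ≤ 1. G has an edge, so its treewidth is at least 1. Combining the bounds, tw(G) = 1.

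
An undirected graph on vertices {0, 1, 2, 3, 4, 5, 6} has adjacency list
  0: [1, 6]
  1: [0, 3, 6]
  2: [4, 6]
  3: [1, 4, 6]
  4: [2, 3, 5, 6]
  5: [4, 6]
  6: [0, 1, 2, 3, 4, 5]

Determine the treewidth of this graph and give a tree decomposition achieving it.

Treewidth 2.
One optimal decomposition is:
Bags: B1 = {3, 4, 6}  B2 = {1, 3, 6}  B3 = {4, 5, 6}  B4 = {0, 1, 6}  B5 = {2, 4, 6}
Tree: B1–B2, B1–B3, B2–B4, B1–B5

Every bag has size at most 3, so the width is 3 − 1 = 2 and tw(G) ≤ 2. On the other hand G contains the 3-clique {0, 1, 6}. A clique must lie in a single bag of any decomposition, so no decomposition can have width below 2. Therefore the treewidth is 2.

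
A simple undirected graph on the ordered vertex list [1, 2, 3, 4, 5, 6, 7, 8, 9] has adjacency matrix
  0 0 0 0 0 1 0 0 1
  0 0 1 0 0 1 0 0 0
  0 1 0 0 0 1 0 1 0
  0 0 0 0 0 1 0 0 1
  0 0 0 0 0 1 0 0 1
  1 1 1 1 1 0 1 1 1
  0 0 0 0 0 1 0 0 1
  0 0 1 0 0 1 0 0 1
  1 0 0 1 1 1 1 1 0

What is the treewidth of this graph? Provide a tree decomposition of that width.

Treewidth 2.
One optimal decomposition is:
Bags: B1 = {1, 6, 9}  B2 = {4, 6, 9}  B3 = {5, 6, 9}  B4 = {6, 8, 9}  B5 = {3, 6, 8}  B6 = {6, 7, 9}  B7 = {2, 3, 6}
Tree: B1–B2, B2–B3, B1–B4, B4–B5, B1–B6, B5–B7

Every bag has size at most 3, so the width is 3 − 1 = 2 and tw(G) ≤ 2. On the other hand G contains the 3-clique {1, 6, 9}. A clique must lie in a single bag of any decomposition, so no decomposition can have width below 2. Combining the bounds, tw(G) = 2.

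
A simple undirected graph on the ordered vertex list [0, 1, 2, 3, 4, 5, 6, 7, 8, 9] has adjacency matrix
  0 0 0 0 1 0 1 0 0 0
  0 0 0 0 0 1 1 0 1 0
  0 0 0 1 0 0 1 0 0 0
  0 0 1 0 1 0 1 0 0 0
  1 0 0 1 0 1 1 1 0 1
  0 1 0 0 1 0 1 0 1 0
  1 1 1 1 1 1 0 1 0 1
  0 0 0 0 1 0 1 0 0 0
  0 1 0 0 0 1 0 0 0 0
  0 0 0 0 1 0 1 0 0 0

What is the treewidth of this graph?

A width-2 tree decomposition is:
Bags: B1 = {4, 6, 9}  B2 = {4, 6, 7}  B3 = {0, 4, 6}  B4 = {3, 4, 6}  B5 = {4, 5, 6}  B6 = {1, 5, 6}  B7 = {1, 5, 8}  B8 = {2, 3, 6}
Tree: B1–B2, B1–B3, B3–B4, B2–B5, B5–B6, B6–B7, B4–B8
The largest bag has 3 vertices, giving width 2; this decomposition certifies tw(G) ≤ 2. For the lower bound, the 3 vertices {1, 5, 8} are pairwise adjacent, and any tree decomposition puts a clique entirely inside one bag — forcing width ≥ 2. Hence tw(G) = 2 exactly.

2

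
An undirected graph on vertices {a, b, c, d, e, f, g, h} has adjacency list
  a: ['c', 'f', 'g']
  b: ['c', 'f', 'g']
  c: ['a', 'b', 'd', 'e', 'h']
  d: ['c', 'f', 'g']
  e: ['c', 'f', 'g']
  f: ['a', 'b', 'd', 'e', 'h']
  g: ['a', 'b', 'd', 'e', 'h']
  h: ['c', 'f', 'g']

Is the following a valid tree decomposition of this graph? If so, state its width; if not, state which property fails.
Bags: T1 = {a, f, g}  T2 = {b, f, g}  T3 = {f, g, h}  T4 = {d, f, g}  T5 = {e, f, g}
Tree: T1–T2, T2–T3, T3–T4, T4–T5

A tree decomposition must satisfy three properties: every vertex lies in some bag; for every edge, both endpoints lie together in some bag; and for every vertex, the bags containing it form a connected subtree. Here vertex c appears in no bag, so the decomposition is invalid.

No — vertex c appears in no bag.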